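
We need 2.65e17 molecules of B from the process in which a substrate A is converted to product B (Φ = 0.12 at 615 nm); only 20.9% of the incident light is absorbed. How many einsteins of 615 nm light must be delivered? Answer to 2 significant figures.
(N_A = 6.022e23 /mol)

Product: 2.65e17 / 6.022e23 = 4.401e-7 mol.
Photons that must be absorbed: 4.401e-7 / 0.12 = 3.668e-6 mol.
Incident photons needed: 3.668e-6 / 0.209 = 1.755e-5 mol.

1.8e-5 einstein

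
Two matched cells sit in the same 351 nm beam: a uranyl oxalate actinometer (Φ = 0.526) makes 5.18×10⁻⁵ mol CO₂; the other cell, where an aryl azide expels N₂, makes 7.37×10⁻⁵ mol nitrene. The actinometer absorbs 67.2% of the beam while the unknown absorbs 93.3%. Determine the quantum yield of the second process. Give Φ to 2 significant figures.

Photons absorbed by the actinometer: 5.18×10⁻⁵ / 0.526 = 9.848×10⁻⁵ mol.
Incident flux: 9.848×10⁻⁵ / 0.672 = 1.465×10⁻⁴ einstein.
Absorbed by unknown: 0.933 × 1.465×10⁻⁴ = 1.367×10⁻⁴ mol.
Φ(unknown) = 7.37×10⁻⁵ / 1.367×10⁻⁴ = 0.54.

Φ = 0.54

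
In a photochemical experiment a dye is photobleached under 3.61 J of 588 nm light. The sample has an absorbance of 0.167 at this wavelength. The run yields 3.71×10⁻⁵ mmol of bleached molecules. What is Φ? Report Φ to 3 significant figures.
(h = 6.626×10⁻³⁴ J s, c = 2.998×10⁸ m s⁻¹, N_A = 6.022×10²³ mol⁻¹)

Product: 3.71×10⁻⁵ mmol = 3.71×10⁻⁸ mol.
Photon energy at 588 nm: hc/λ = (6.626×10⁻³⁴)(2.998×10⁸)/(588×10⁻⁹) = 3.378×10⁻¹⁹ J.
Photons incident: 3.61 / 3.378×10⁻¹⁹ = 1.069×10¹⁹, i.e. 1.069×10¹⁹/6.022×10²³ = 1.775×10⁻⁵ mol.
Fraction absorbed: 1 − 10^(−0.167) = 0.3192.
Photons absorbed: 0.3192 × 1.775×10⁻⁵ = 5.666×10⁻⁶ mol.
Φ = 3.71×10⁻⁸ mol / 5.666×10⁻⁶ mol photons = 0.00655.

Φ = 0.00655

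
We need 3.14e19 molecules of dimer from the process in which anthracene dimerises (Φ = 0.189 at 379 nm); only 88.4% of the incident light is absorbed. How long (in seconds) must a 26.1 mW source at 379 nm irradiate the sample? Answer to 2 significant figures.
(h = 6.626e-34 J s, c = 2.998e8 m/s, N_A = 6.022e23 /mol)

Product: 3.14e19 / 6.022e23 = 5.214e-5 mol.
Photons that must be absorbed: 5.214e-5 / 0.189 = 2.759e-4 mol.
Incident photons needed: 2.759e-4 / 0.884 = 3.121e-4 mol.
Photon energy: hc/λ = 5.241e-19 J; per mole, 3.156e5 J mol⁻¹.
Energy required: 3.121e-4 × 3.156e5 = 98.50 J.
Time: 98.50 J / 0.0261 W = 3800 s.

t ≈ 3800 s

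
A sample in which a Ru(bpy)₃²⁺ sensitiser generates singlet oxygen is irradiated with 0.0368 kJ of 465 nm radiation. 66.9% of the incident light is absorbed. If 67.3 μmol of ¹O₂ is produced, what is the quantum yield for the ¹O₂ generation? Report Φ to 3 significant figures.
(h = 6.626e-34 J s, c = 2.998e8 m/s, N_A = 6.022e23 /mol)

Φ = 0.703

Product: 67.3 μmol = 6.73e-5 mol.
Photon energy at 465 nm: hc/λ = (6.626e-34)(2.998e8)/(465e-9) = 4.272e-19 J.
Incident energy: 0.0368 kJ = 36.8 J.
Photons incident: 36.8 / 4.272e-19 = 8.614e19, i.e. 8.614e19/6.022e23 = 1.430e-4 mol.
Photons absorbed: 0.669 × 1.430e-4 = 9.567e-5 mol.
Φ = 6.73e-5 mol / 9.567e-5 mol photons = 0.703.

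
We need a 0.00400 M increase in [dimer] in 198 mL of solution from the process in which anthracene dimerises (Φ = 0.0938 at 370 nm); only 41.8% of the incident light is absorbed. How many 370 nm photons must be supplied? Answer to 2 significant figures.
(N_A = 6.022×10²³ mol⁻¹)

1.2×10²² photons

Product: (0.00400 M)(0.198 L) = 7.920×10⁻⁴ mol.
Photons that must be absorbed: 7.920×10⁻⁴ / 0.0938 = 0.008443 mol.
Incident photons needed: 0.008443 / 0.418 = 0.02020 mol.
Photon count: 0.02020 × 6.022×10²³ = 1.2×10²².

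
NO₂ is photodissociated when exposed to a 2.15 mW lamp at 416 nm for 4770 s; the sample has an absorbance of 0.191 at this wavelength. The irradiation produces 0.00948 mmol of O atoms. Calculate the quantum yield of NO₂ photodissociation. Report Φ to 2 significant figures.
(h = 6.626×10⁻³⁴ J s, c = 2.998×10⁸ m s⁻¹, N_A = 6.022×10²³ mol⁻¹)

Product: 0.00948 mmol = 9.48×10⁻⁶ mol.
Photon energy at 416 nm: hc/λ = (6.626×10⁻³⁴)(2.998×10⁸)/(416×10⁻⁹) = 4.775×10⁻¹⁹ J.
Energy delivered: (2.15 mW)(4770 s) = 10.26 J.
Photons incident: 10.26 / 4.775×10⁻¹⁹ = 2.149×10¹⁹, i.e. 2.149×10¹⁹/6.022×10²³ = 3.569×10⁻⁵ mol.
Fraction absorbed: 1 − 10^(−0.191) = 0.3558.
Photons absorbed: 0.3558 × 3.569×10⁻⁵ = 1.270×10⁻⁵ mol.
Φ = 9.48×10⁻⁶ mol / 1.270×10⁻⁵ mol photons = 0.75.

Φ = 0.75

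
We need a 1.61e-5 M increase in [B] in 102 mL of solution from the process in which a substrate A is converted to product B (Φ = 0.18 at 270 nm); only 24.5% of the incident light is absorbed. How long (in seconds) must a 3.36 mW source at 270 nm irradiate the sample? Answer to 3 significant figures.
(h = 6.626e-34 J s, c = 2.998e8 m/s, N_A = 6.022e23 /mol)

Product: (1.61e-5 M)(0.102 L) = 1.642e-6 mol.
Photons that must be absorbed: 1.642e-6 / 0.18 = 9.122e-6 mol.
Incident photons needed: 9.122e-6 / 0.245 = 3.723e-5 mol.
Photon energy: hc/λ = 7.357e-19 J; per mole, 4.430e5 J mol⁻¹.
Energy required: 3.723e-5 × 4.430e5 = 16.49 J.
Time: 16.49 J / 0.00336 W = 4910 s.

t ≈ 4910 s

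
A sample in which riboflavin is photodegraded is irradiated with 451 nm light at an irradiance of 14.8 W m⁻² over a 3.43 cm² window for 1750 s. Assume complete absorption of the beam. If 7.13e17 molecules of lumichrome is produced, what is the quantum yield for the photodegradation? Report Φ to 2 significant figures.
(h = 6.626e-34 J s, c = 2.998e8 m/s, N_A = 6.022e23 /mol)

Product: 7.13e17 / 6.022e23 = 1.184e-6 mol.
Photon energy at 451 nm: hc/λ = (6.626e-34)(2.998e8)/(451e-9) = 4.405e-19 J.
Energy delivered: (14.8 W m⁻²)(3.43e-4 m²)(1750 s) = 8.884 J.
Photons incident: 8.884 / 4.405e-19 = 2.017e19, i.e. 2.017e19/6.022e23 = 3.349e-5 mol.
Φ = 1.184e-6 mol / 3.349e-5 mol photons = 0.035.

Φ = 0.035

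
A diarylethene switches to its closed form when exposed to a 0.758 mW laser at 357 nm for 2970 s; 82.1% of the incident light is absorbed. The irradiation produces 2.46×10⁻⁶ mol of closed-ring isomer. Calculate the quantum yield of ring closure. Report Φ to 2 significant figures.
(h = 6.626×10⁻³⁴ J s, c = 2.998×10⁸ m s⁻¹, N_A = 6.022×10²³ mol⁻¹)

Photon energy at 357 nm: hc/λ = (6.626×10⁻³⁴)(2.998×10⁸)/(357×10⁻⁹) = 5.564×10⁻¹⁹ J.
Energy delivered: (0.758 mW)(2970 s) = 2.251 J.
Photons incident: 2.251 / 5.564×10⁻¹⁹ = 4.046×10¹⁸, i.e. 4.046×10¹⁸/6.022×10²³ = 6.719×10⁻⁶ mol.
Photons absorbed: 0.821 × 6.719×10⁻⁶ = 5.516×10⁻⁶ mol.
Φ = 2.46×10⁻⁶ mol / 5.516×10⁻⁶ mol photons = 0.45.

Φ = 0.45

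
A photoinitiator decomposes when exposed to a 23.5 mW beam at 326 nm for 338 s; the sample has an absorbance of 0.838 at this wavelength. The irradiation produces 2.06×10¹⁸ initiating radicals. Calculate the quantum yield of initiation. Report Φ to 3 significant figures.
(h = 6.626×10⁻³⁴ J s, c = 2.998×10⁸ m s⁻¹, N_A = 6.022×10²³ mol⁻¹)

Product: 2.06×10¹⁸ / 6.022×10²³ = 3.421×10⁻⁶ mol.
Photon energy at 326 nm: hc/λ = (6.626×10⁻³⁴)(2.998×10⁸)/(326×10⁻⁹) = 6.093×10⁻¹⁹ J.
Energy delivered: (23.5 mW)(338 s) = 7.943 J.
Photons incident: 7.943 / 6.093×10⁻¹⁹ = 1.304×10¹⁹, i.e. 1.304×10¹⁹/6.022×10²³ = 2.165×10⁻⁵ mol.
Fraction absorbed: 1 − 10^(−0.838) = 0.8548.
Photons absorbed: 0.8548 × 2.165×10⁻⁵ = 1.851×10⁻⁵ mol.
Φ = 3.421×10⁻⁶ mol / 1.851×10⁻⁵ mol photons = 0.185.

Φ = 0.185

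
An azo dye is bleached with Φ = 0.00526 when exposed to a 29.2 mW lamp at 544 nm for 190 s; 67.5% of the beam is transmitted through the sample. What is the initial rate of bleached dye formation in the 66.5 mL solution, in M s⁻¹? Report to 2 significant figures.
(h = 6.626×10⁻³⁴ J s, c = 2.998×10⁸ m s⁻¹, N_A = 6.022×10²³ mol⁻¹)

3.4×10⁻⁹ M s⁻¹

Photon energy at 544 nm: hc/λ = (6.626×10⁻³⁴)(2.998×10⁸)/(544×10⁻⁹) = 3.652×10⁻¹⁹ J.
Energy delivered: (29.2 mW)(190 s) = 5.548 J.
Photons incident: 5.548 / 3.652×10⁻¹⁹ = 1.519×10¹⁹, i.e. 1.519×10¹⁹/6.022×10²³ = 2.522×10⁻⁵ mol.
Fraction absorbed: 1 − 67.5/100 = 0.3250.
Photons absorbed: 0.3250 × 2.522×10⁻⁵ = 8.197×10⁻⁶ mol.
Product formed: 0.00526 × 8.197×10⁻⁶ = 4.312×10⁻⁸ mol.
Rate: 4.312×10⁻⁸ mol / (190 s × 0.0665 L) = 3.4×10⁻⁹ M s⁻¹.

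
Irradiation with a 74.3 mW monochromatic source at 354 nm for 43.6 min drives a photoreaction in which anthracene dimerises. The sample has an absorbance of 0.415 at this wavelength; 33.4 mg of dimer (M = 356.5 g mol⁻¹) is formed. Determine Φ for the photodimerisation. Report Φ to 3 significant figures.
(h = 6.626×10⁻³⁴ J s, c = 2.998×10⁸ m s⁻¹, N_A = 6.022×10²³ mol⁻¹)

Product: 33.4 mg / 356.5 g mol⁻¹ = 9.369×10⁻⁵ mol.
Photon energy at 354 nm: hc/λ = (6.626×10⁻³⁴)(2.998×10⁸)/(354×10⁻⁹) = 5.612×10⁻¹⁹ J.
Energy delivered: (74.3 mW)(2616 s) = 194.4 J.
Photons incident: 194.4 / 5.612×10⁻¹⁹ = 3.464×10²⁰, i.e. 3.464×10²⁰/6.022×10²³ = 5.752×10⁻⁴ mol.
Fraction absorbed: 1 − 10^(−0.415) = 0.6154.
Photons absorbed: 0.6154 × 5.752×10⁻⁴ = 3.540×10⁻⁴ mol.
Φ = 9.369×10⁻⁵ mol / 3.540×10⁻⁴ mol photons = 0.265.

Φ = 0.265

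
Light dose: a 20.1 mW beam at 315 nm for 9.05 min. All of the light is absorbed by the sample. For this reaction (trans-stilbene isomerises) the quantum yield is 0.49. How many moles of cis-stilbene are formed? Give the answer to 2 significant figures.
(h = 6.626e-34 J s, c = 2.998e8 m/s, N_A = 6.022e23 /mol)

Photon energy at 315 nm: hc/λ = (6.626e-34)(2.998e8)/(315e-9) = 6.306e-19 J.
Energy delivered: (20.1 mW)(543 s) = 10.91 J.
Photons incident: 10.91 / 6.306e-19 = 1.730e19, i.e. 1.730e19/6.022e23 = 2.873e-5 mol.
Product: Φ × n_abs = 0.49 × 2.873e-5 = 1.408e-5 mol.

1.4e-5 mol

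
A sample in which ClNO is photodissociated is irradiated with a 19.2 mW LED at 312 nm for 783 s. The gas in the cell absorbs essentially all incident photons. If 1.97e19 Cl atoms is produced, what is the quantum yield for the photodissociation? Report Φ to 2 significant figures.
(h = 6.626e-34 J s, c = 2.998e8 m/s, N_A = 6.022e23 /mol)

Φ = 0.83

Product: 1.97e19 / 6.022e23 = 3.271e-5 mol.
Photon energy at 312 nm: hc/λ = (6.626e-34)(2.998e8)/(312e-9) = 6.367e-19 J.
Energy delivered: (19.2 mW)(783 s) = 15.03 J.
Photons incident: 15.03 / 6.367e-19 = 2.361e19, i.e. 2.361e19/6.022e23 = 3.921e-5 mol.
Φ = 3.271e-5 mol / 3.921e-5 mol photons = 0.83.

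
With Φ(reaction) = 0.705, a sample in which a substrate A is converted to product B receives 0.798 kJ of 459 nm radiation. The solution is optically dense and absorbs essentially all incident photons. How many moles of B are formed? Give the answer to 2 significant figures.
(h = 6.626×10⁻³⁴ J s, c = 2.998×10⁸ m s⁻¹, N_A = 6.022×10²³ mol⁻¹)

Photon energy at 459 nm: hc/λ = (6.626×10⁻³⁴)(2.998×10⁸)/(459×10⁻⁹) = 4.328×10⁻¹⁹ J.
Incident energy: 0.798 kJ = 798 J.
Photons incident: 798 / 4.328×10⁻¹⁹ = 1.844×10²¹, i.e. 1.844×10²¹/6.022×10²³ = 0.003062 mol.
Product: Φ × n_abs = 0.705 × 0.003062 = 0.002159 mol.

0.0022 mol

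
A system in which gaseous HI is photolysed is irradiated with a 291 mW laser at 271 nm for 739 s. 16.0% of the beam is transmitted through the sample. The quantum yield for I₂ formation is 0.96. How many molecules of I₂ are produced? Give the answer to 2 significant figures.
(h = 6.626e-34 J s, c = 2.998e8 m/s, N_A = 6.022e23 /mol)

Photon energy at 271 nm: hc/λ = (6.626e-34)(2.998e8)/(271e-9) = 7.330e-19 J.
Energy delivered: (291 mW)(739 s) = 215.0 J.
Photons incident: 215.0 / 7.330e-19 = 2.933e20, i.e. 2.933e20/6.022e23 = 4.870e-4 mol.
Fraction absorbed: 1 − 16.0/100 = 0.8400.
Photons absorbed: 0.8400 × 4.870e-4 = 4.091e-4 mol.
Product: Φ × n_abs = 0.96 × 4.091e-4 = 3.927e-4 mol.
As a count: 3.927e-4 × 6.022e23 = 2.4e20.

2.4e20 molecules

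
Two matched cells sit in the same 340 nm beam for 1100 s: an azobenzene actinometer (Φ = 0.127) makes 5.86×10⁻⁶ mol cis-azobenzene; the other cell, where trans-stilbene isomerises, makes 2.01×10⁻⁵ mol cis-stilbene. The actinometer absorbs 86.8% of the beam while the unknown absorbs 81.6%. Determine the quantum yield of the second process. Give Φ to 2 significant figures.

Φ = 0.46

Photons absorbed by the actinometer: 5.86×10⁻⁶ / 0.127 = 4.614×10⁻⁵ mol.
Incident flux: 4.614×10⁻⁵ / 0.868 = 5.316×10⁻⁵ einstein.
Absorbed by unknown: 0.816 × 5.316×10⁻⁵ = 4.338×10⁻⁵ mol.
Φ(unknown) = 2.01×10⁻⁵ / 4.338×10⁻⁵ = 0.46.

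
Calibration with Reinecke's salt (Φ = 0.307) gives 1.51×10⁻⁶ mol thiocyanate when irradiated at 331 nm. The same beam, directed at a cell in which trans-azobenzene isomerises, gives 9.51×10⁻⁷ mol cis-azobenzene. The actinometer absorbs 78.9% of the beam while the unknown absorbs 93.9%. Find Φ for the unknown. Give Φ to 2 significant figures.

Photons absorbed by the actinometer: 1.51×10⁻⁶ / 0.307 = 4.919×10⁻⁶ mol.
Incident flux: 4.919×10⁻⁶ / 0.789 = 6.234×10⁻⁶ einstein.
Absorbed by unknown: 0.939 × 6.234×10⁻⁶ = 5.854×10⁻⁶ mol.
Φ(unknown) = 9.51×10⁻⁷ / 5.854×10⁻⁶ = 0.16.

Φ = 0.16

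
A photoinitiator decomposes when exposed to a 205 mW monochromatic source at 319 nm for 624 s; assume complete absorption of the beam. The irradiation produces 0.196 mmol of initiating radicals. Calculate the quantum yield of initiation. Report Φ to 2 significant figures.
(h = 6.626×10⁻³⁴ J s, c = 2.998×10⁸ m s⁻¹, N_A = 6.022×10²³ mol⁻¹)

Product: 0.196 mmol = 1.96×10⁻⁴ mol.
Photon energy at 319 nm: hc/λ = (6.626×10⁻³⁴)(2.998×10⁸)/(319×10⁻⁹) = 6.227×10⁻¹⁹ J.
Energy delivered: (205 mW)(624 s) = 127.9 J.
Photons incident: 127.9 / 6.227×10⁻¹⁹ = 2.054×10²⁰, i.e. 2.054×10²⁰/6.022×10²³ = 3.411×10⁻⁴ mol.
Φ = 1.96×10⁻⁴ mol / 3.411×10⁻⁴ mol photons = 0.57.

Φ = 0.57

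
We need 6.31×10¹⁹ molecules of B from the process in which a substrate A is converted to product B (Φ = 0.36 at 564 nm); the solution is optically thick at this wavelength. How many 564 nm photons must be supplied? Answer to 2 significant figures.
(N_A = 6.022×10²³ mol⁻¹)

Product: 6.31×10¹⁹ / 6.022×10²³ = 1.048×10⁻⁴ mol.
Photons that must be absorbed: 1.048×10⁻⁴ / 0.36 = 2.911×10⁻⁴ mol.
Photon count: 2.911×10⁻⁴ × 6.022×10²³ = 1.8×10²⁰.

1.8×10²⁰ photons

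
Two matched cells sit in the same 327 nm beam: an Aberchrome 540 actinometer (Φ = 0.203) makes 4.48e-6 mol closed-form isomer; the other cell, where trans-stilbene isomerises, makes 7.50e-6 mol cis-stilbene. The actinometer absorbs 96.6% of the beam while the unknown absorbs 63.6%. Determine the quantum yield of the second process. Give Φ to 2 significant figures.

Φ = 0.52

Photons absorbed by the actinometer: 4.48e-6 / 0.203 = 2.207e-5 mol.
Incident flux: 2.207e-5 / 0.966 = 2.285e-5 einstein.
Absorbed by unknown: 0.636 × 2.285e-5 = 1.453e-5 mol.
Φ(unknown) = 7.50e-6 / 1.453e-5 = 0.52.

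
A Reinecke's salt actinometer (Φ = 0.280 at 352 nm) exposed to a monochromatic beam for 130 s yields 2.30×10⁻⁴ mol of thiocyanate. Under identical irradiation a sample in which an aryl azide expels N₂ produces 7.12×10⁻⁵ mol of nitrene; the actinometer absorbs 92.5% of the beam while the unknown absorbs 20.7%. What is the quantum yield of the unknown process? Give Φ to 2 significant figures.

Photons absorbed by the actinometer: 2.30×10⁻⁴ / 0.280 = 8.214×10⁻⁴ mol.
Incident flux: 8.214×10⁻⁴ / 0.925 = 8.880×10⁻⁴ einstein.
Absorbed by unknown: 0.207 × 8.880×10⁻⁴ = 1.838×10⁻⁴ mol.
Φ(unknown) = 7.12×10⁻⁵ / 1.838×10⁻⁴ = 0.39.

Φ = 0.39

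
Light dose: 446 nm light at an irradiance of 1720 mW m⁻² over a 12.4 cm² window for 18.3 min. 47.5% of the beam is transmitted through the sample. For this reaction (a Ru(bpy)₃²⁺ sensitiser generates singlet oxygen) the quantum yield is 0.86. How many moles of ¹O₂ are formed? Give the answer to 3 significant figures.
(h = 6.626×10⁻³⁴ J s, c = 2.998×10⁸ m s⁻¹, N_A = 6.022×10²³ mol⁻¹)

Photon energy at 446 nm: hc/λ = (6.626×10⁻³⁴)(2.998×10⁸)/(446×10⁻⁹) = 4.454×10⁻¹⁹ J.
Energy delivered: (1720 mW m⁻²)(12.4×10⁻⁴ m²)(1098 s) = 2.342 J.
Photons incident: 2.342 / 4.454×10⁻¹⁹ = 5.258×10¹⁸, i.e. 5.258×10¹⁸/6.022×10²³ = 8.731×10⁻⁶ mol.
Fraction absorbed: 1 − 47.5/100 = 0.5250.
Photons absorbed: 0.5250 × 8.731×10⁻⁶ = 4.584×10⁻⁶ mol.
Product: Φ × n_abs = 0.86 × 4.584×10⁻⁶ = 3.942×10⁻⁶ mol.

3.94×10⁻⁶ mol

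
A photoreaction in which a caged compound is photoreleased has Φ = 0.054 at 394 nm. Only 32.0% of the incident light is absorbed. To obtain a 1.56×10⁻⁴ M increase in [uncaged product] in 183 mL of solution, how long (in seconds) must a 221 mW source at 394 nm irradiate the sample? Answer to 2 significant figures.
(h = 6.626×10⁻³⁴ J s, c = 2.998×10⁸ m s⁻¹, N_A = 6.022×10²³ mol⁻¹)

t ≈ 2300 s

Product: (1.56×10⁻⁴ M)(0.183 L) = 2.855×10⁻⁵ mol.
Photons that must be absorbed: 2.855×10⁻⁵ / 0.054 = 5.287×10⁻⁴ mol.
Incident photons needed: 5.287×10⁻⁴ / 0.320 = 0.001652 mol.
Photon energy: hc/λ = 5.042×10⁻¹⁹ J; per mole, 3.036×10⁵ J mol⁻¹.
Energy required: 0.001652 × 3.036×10⁵ = 501.5 J.
Time: 501.5 J / 0.221 W = 2300 s.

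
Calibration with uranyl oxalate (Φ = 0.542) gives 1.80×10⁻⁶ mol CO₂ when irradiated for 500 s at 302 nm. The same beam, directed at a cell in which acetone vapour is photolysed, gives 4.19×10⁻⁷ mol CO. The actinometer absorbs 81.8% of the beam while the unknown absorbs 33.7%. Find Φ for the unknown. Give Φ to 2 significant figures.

Φ = 0.31

Photons absorbed by the actinometer: 1.80×10⁻⁶ / 0.542 = 3.321×10⁻⁶ mol.
Incident flux: 3.321×10⁻⁶ / 0.818 = 4.060×10⁻⁶ einstein.
Absorbed by unknown: 0.337 × 4.060×10⁻⁶ = 1.368×10⁻⁶ mol.
Φ(unknown) = 4.19×10⁻⁷ / 1.368×10⁻⁶ = 0.31.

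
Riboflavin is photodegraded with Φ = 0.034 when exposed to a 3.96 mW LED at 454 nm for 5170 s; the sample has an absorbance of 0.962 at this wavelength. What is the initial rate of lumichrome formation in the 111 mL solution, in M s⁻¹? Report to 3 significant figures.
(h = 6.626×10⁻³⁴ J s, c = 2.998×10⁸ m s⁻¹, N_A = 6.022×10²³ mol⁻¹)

4.10×10⁻⁹ M s⁻¹

Photon energy at 454 nm: hc/λ = (6.626×10⁻³⁴)(2.998×10⁸)/(454×10⁻⁹) = 4.375×10⁻¹⁹ J.
Energy delivered: (3.96 mW)(5170 s) = 20.47 J.
Photons incident: 20.47 / 4.375×10⁻¹⁹ = 4.679×10¹⁹, i.e. 4.679×10¹⁹/6.022×10²³ = 7.770×10⁻⁵ mol.
Fraction absorbed: 1 − 10^(−0.962) = 0.8909.
Photons absorbed: 0.8909 × 7.770×10⁻⁵ = 6.922×10⁻⁵ mol.
Product formed: 0.034 × 6.922×10⁻⁵ = 2.353×10⁻⁶ mol.
Rate: 2.353×10⁻⁶ mol / (5170 s × 0.111 L) = 4.10×10⁻⁹ M s⁻¹.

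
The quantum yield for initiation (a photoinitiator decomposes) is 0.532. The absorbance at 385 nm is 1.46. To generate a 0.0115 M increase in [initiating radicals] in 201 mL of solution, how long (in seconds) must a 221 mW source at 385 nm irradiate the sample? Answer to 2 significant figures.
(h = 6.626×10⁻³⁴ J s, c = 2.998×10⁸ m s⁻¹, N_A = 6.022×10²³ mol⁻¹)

t ≈ 6300 s

Product: (0.0115 M)(0.201 L) = 0.002312 mol.
Photons that must be absorbed: 0.002312 / 0.532 = 0.004346 mol.
Fraction absorbed: 1 − 10^(−1.46) = 0.9653.
Incident photons needed: 0.004346 / 0.9653 = 0.004502 mol.
Photon energy: hc/λ = 5.160×10⁻¹⁹ J; per mole, 3.107×10⁵ J mol⁻¹.
Energy required: 0.004502 × 3.107×10⁵ = 1399 J.
Time: 1399 J / 0.221 W = 6300 s.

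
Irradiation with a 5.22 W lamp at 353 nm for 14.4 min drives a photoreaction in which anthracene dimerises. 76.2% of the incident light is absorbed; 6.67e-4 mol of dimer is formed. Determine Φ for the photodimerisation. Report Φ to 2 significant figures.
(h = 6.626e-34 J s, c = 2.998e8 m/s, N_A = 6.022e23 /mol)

Φ = 0.066

Photon energy at 353 nm: hc/λ = (6.626e-34)(2.998e8)/(353e-9) = 5.627e-19 J.
Energy delivered: (5.22 W)(864 s) = 4510 J.
Photons incident: 4510 / 5.627e-19 = 8.015e21, i.e. 8.015e21/6.022e23 = 0.01331 mol.
Photons absorbed: 0.762 × 0.01331 = 0.01014 mol.
Φ = 6.67e-4 mol / 0.01014 mol photons = 0.066.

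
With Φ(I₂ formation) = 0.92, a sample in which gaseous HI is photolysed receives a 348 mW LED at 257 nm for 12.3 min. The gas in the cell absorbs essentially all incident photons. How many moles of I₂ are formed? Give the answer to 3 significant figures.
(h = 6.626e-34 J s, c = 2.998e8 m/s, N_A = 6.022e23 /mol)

Photon energy at 257 nm: hc/λ = (6.626e-34)(2.998e8)/(257e-9) = 7.729e-19 J.
Energy delivered: (348 mW)(738 s) = 256.8 J.
Photons incident: 256.8 / 7.729e-19 = 3.323e20, i.e. 3.323e20/6.022e23 = 5.518e-4 mol.
Product: Φ × n_abs = 0.92 × 5.518e-4 = 5.077e-4 mol.

5.08e-4 mol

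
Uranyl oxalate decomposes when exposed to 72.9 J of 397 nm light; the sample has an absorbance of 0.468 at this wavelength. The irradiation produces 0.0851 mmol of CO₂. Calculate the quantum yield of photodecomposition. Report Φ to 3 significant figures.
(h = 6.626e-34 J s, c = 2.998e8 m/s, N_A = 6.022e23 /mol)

Φ = 0.533

Product: 0.0851 mmol = 8.51e-5 mol.
Photon energy at 397 nm: hc/λ = (6.626e-34)(2.998e8)/(397e-9) = 5.004e-19 J.
Photons incident: 72.9 / 5.004e-19 = 1.457e20, i.e. 1.457e20/6.022e23 = 2.419e-4 mol.
Fraction absorbed: 1 − 10^(−0.468) = 0.6596.
Photons absorbed: 0.6596 × 2.419e-4 = 1.596e-4 mol.
Φ = 8.51e-5 mol / 1.596e-4 mol photons = 0.533.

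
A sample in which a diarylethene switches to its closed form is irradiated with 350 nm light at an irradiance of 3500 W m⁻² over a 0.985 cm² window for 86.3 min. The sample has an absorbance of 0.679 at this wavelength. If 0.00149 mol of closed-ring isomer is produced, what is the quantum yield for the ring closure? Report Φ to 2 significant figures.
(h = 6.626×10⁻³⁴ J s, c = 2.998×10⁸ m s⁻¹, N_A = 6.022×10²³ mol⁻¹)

Φ = 0.36

Photon energy at 350 nm: hc/λ = (6.626×10⁻³⁴)(2.998×10⁸)/(350×10⁻⁹) = 5.676×10⁻¹⁹ J.
Energy delivered: (3500 W m⁻²)(0.985×10⁻⁴ m²)(5178 s) = 1785 J.
Photons incident: 1785 / 5.676×10⁻¹⁹ = 3.145×10²¹, i.e. 3.145×10²¹/6.022×10²³ = 0.005223 mol.
Fraction absorbed: 1 − 10^(−0.679) = 0.7906.
Photons absorbed: 0.7906 × 0.005223 = 0.004129 mol.
Φ = 0.00149 mol / 0.004129 mol photons = 0.36.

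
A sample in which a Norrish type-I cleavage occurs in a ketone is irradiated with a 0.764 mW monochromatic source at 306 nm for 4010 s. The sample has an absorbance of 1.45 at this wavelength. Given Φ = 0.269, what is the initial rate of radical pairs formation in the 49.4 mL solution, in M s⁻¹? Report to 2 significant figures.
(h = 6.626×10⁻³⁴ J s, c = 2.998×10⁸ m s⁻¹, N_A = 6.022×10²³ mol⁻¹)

Photon energy at 306 nm: hc/λ = (6.626×10⁻³⁴)(2.998×10⁸)/(306×10⁻⁹) = 6.492×10⁻¹⁹ J.
Energy delivered: (0.764 mW)(4010 s) = 3.064 J.
Photons incident: 3.064 / 6.492×10⁻¹⁹ = 4.720×10¹⁸, i.e. 4.720×10¹⁸/6.022×10²³ = 7.838×10⁻⁶ mol.
Fraction absorbed: 1 − 10^(−1.45) = 0.9645.
Photons absorbed: 0.9645 × 7.838×10⁻⁶ = 7.560×10⁻⁶ mol.
Product formed: 0.269 × 7.560×10⁻⁶ = 2.034×10⁻⁶ mol.
Rate: 2.034×10⁻⁶ mol / (4010 s × 0.0494 L) = 1.0×10⁻⁸ M s⁻¹.

1.0×10⁻⁸ M s⁻¹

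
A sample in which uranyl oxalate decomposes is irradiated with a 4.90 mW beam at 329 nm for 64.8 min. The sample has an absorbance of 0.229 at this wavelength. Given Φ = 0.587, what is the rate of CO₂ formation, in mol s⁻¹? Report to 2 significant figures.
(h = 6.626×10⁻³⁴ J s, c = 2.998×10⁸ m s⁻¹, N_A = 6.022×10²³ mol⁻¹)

Photon energy at 329 nm: hc/λ = (6.626×10⁻³⁴)(2.998×10⁸)/(329×10⁻⁹) = 6.038×10⁻¹⁹ J.
Energy delivered: (4.90 mW)(3888 s) = 19.05 J.
Photons incident: 19.05 / 6.038×10⁻¹⁹ = 3.155×10¹⁹, i.e. 3.155×10¹⁹/6.022×10²³ = 5.239×10⁻⁵ mol.
Fraction absorbed: 1 − 10^(−0.229) = 0.4098.
Photons absorbed: 0.4098 × 5.239×10⁻⁵ = 2.147×10⁻⁵ mol.
Product formed: 0.587 × 2.147×10⁻⁵ = 1.260×10⁻⁵ mol.
Rate: 1.260×10⁻⁵ / 3888 s = 3.2×10⁻⁹ mol s⁻¹.

3.2×10⁻⁹ mol s⁻¹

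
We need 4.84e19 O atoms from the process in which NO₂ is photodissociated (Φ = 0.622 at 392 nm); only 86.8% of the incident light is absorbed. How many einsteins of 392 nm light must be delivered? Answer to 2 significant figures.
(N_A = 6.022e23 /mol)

Product: 4.84e19 / 6.022e23 = 8.037e-5 mol.
Photons that must be absorbed: 8.037e-5 / 0.622 = 1.292e-4 mol.
Incident photons needed: 1.292e-4 / 0.868 = 1.488e-4 mol.

1.5e-4 einstein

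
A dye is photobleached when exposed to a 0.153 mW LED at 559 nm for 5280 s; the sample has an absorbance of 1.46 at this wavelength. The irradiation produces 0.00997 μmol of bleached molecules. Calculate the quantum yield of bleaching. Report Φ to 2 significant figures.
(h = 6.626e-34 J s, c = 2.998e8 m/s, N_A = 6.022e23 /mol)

Φ = 0.0027

Product: 0.00997 μmol = 9.97e-9 mol.
Photon energy at 559 nm: hc/λ = (6.626e-34)(2.998e8)/(559e-9) = 3.554e-19 J.
Energy delivered: (0.153 mW)(5280 s) = 0.8078 J.
Photons incident: 0.8078 / 3.554e-19 = 2.273e18, i.e. 2.273e18/6.022e23 = 3.774e-6 mol.
Fraction absorbed: 1 − 10^(−1.46) = 0.9653.
Photons absorbed: 0.9653 × 3.774e-6 = 3.643e-6 mol.
Φ = 9.97e-9 mol / 3.643e-6 mol photons = 0.0027.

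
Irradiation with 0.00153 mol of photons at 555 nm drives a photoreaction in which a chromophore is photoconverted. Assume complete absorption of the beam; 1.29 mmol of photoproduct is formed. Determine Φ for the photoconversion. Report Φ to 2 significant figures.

Φ = 0.84

Product: 1.29 mmol = 0.00129 mol.
Φ = 0.00129 mol / 0.00153 mol photons = 0.84.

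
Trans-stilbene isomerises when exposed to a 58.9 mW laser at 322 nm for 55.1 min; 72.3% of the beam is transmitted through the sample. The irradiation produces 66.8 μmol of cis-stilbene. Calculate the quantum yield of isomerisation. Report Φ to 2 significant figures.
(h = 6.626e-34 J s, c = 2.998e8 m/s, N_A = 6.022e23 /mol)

Φ = 0.46

Product: 66.8 μmol = 6.68e-5 mol.
Photon energy at 322 nm: hc/λ = (6.626e-34)(2.998e8)/(322e-9) = 6.169e-19 J.
Energy delivered: (58.9 mW)(3306 s) = 194.7 J.
Photons incident: 194.7 / 6.169e-19 = 3.156e20, i.e. 3.156e20/6.022e23 = 5.241e-4 mol.
Fraction absorbed: 1 − 72.3/100 = 0.2770.
Photons absorbed: 0.2770 × 5.241e-4 = 1.452e-4 mol.
Φ = 6.68e-5 mol / 1.452e-4 mol photons = 0.46.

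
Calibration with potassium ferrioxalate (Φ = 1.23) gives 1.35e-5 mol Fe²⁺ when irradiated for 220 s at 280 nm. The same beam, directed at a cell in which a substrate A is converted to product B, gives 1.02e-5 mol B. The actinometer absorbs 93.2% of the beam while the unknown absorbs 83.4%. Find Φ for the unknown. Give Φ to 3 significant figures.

Photons absorbed by the actinometer: 1.35e-5 / 1.23 = 1.098e-5 mol.
Incident flux: 1.098e-5 / 0.932 = 1.178e-5 einstein.
Absorbed by unknown: 0.834 × 1.178e-5 = 9.825e-6 mol.
Φ(unknown) = 1.02e-5 / 9.825e-6 = 1.04.

Φ = 1.04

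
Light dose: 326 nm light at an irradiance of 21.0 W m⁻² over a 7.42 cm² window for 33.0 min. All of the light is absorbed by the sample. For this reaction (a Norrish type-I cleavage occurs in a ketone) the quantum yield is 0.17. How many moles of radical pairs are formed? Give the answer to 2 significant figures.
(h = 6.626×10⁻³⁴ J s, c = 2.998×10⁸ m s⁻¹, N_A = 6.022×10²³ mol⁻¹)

Photon energy at 326 nm: hc/λ = (6.626×10⁻³⁴)(2.998×10⁸)/(326×10⁻⁹) = 6.093×10⁻¹⁹ J.
Energy delivered: (21.0 W m⁻²)(7.42×10⁻⁴ m²)(1980 s) = 30.85 J.
Photons incident: 30.85 / 6.093×10⁻¹⁹ = 5.063×10¹⁹, i.e. 5.063×10¹⁹/6.022×10²³ = 8.408×10⁻⁵ mol.
Product: Φ × n_abs = 0.17 × 8.408×10⁻⁵ = 1.429×10⁻⁵ mol.

1.4×10⁻⁵ mol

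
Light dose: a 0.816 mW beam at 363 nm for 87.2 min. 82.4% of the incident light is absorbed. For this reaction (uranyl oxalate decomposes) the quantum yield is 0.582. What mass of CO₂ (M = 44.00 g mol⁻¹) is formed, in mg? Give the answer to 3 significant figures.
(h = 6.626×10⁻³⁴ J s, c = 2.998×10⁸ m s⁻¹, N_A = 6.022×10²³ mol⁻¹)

Photon energy at 363 nm: hc/λ = (6.626×10⁻³⁴)(2.998×10⁸)/(363×10⁻⁹) = 5.472×10⁻¹⁹ J.
Energy delivered: (0.816 mW)(5232 s) = 4.269 J.
Photons incident: 4.269 / 5.472×10⁻¹⁹ = 7.802×10¹⁸, i.e. 7.802×10¹⁸/6.022×10²³ = 1.296×10⁻⁵ mol.
Photons absorbed: 0.824 × 1.296×10⁻⁵ = 1.068×10⁻⁵ mol.
Product: Φ × n_abs = 0.582 × 1.068×10⁻⁵ = 6.216×10⁻⁶ mol.
Mass: 6.216×10⁻⁶ × 44.00 = 2.735×10⁻⁴ g = 0.273 mg.

0.273 mg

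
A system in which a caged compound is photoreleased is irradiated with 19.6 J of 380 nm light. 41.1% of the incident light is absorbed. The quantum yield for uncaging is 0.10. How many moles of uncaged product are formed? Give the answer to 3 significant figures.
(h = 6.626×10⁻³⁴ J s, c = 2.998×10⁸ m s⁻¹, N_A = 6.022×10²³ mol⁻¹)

Photon energy at 380 nm: hc/λ = (6.626×10⁻³⁴)(2.998×10⁸)/(380×10⁻⁹) = 5.228×10⁻¹⁹ J.
Photons incident: 19.6 / 5.228×10⁻¹⁹ = 3.749×10¹⁹, i.e. 3.749×10¹⁹/6.022×10²³ = 6.226×10⁻⁵ mol.
Photons absorbed: 0.411 × 6.226×10⁻⁵ = 2.559×10⁻⁵ mol.
Product: Φ × n_abs = 0.10 × 2.559×10⁻⁵ = 2.559×10⁻⁶ mol.

2.56×10⁻⁶ mol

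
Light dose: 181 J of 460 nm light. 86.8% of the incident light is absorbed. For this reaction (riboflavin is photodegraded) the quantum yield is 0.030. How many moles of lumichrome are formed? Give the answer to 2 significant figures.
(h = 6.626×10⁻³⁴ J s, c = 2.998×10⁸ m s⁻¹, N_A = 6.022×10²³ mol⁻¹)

1.8×10⁻⁵ mol

Photon energy at 460 nm: hc/λ = (6.626×10⁻³⁴)(2.998×10⁸)/(460×10⁻⁹) = 4.318×10⁻¹⁹ J.
Photons incident: 181 / 4.318×10⁻¹⁹ = 4.192×10²⁰, i.e. 4.192×10²⁰/6.022×10²³ = 6.961×10⁻⁴ mol.
Photons absorbed: 0.868 × 6.961×10⁻⁴ = 6.042×10⁻⁴ mol.
Product: Φ × n_abs = 0.030 × 6.042×10⁻⁴ = 1.813×10⁻⁵ mol.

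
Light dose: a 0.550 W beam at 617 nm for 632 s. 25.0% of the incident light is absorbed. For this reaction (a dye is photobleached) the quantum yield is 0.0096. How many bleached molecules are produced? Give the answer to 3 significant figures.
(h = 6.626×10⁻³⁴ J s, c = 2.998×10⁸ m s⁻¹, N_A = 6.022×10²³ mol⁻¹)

Photon energy at 617 nm: hc/λ = (6.626×10⁻³⁴)(2.998×10⁸)/(617×10⁻⁹) = 3.220×10⁻¹⁹ J.
Energy delivered: (0.550 W)(632 s) = 347.6 J.
Photons incident: 347.6 / 3.220×10⁻¹⁹ = 1.080×10²¹, i.e. 1.080×10²¹/6.022×10²³ = 0.001793 mol.
Photons absorbed: 0.250 × 0.001793 = 4.483×10⁻⁴ mol.
Product: Φ × n_abs = 0.0096 × 4.483×10⁻⁴ = 4.304×10⁻⁶ mol.
As a count: 4.304×10⁻⁶ × 6.022×10²³ = 2.59×10¹⁸.

2.59×10¹⁸ bleached molecules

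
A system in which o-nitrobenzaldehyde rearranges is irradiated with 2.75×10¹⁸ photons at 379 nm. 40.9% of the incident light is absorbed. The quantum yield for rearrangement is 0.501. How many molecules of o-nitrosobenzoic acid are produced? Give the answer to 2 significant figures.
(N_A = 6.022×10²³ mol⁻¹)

Moles of photons: 2.75×10¹⁸ / 6.022×10²³ = 4.567×10⁻⁶ mol.
Photons absorbed: 0.409 × 4.567×10⁻⁶ = 1.868×10⁻⁶ mol.
Product: Φ × n_abs = 0.501 × 1.868×10⁻⁶ = 9.359×10⁻⁷ mol.
As a count: 9.359×10⁻⁷ × 6.022×10²³ = 5.6×10¹⁷.

5.6×10¹⁷ molecules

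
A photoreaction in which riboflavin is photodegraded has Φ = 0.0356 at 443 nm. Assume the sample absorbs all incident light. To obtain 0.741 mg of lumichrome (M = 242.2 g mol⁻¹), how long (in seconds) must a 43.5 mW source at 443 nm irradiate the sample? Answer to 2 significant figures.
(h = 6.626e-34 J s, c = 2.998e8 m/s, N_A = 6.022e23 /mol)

Product: 0.741 mg / 242.2 g mol⁻¹ = 3.059e-6 mol.
Photons that must be absorbed: 3.059e-6 / 0.0356 = 8.593e-5 mol.
Photon energy: hc/λ = 4.484e-19 J; per mole, 2.700e5 J mol⁻¹.
Energy required: 8.593e-5 × 2.700e5 = 23.20 J.
Time: 23.20 J / 0.0435 W = 530 s.

t ≈ 530 s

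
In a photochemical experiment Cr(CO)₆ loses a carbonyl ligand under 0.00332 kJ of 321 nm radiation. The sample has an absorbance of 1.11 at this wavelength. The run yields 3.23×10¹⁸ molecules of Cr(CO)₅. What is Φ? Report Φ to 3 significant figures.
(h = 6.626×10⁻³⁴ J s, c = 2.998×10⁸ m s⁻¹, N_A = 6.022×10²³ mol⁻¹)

Φ = 0.653

Product: 3.23×10¹⁸ / 6.022×10²³ = 5.364×10⁻⁶ mol.
Photon energy at 321 nm: hc/λ = (6.626×10⁻³⁴)(2.998×10⁸)/(321×10⁻⁹) = 6.188×10⁻¹⁹ J.
Incident energy: 0.00332 kJ = 3.32 J.
Photons incident: 3.32 / 6.188×10⁻¹⁹ = 5.365×10¹⁸, i.e. 5.365×10¹⁸/6.022×10²³ = 8.909×10⁻⁶ mol.
Fraction absorbed: 1 − 10^(−1.11) = 0.9224.
Photons absorbed: 0.9224 × 8.909×10⁻⁶ = 8.218×10⁻⁶ mol.
Φ = 5.364×10⁻⁶ mol / 8.218×10⁻⁶ mol photons = 0.653.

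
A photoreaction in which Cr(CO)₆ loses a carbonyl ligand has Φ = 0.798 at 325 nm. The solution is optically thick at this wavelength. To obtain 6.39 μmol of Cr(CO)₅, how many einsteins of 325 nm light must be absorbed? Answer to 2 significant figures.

Product: 6.39 μmol = 6.39×10⁻⁶ mol.
Photons that must be absorbed: 6.39×10⁻⁶ / 0.798 = 8.008×10⁻⁶ mol.

8.0×10⁻⁶ einstein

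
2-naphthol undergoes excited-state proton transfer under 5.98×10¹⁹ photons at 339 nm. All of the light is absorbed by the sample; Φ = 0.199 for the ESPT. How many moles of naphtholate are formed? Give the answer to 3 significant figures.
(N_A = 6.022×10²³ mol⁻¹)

1.98×10⁻⁵ mol

Moles of photons: 5.98×10¹⁹ / 6.022×10²³ = 9.930×10⁻⁵ mol.
Product: Φ × n_abs = 0.199 × 9.930×10⁻⁵ = 1.976×10⁻⁵ mol.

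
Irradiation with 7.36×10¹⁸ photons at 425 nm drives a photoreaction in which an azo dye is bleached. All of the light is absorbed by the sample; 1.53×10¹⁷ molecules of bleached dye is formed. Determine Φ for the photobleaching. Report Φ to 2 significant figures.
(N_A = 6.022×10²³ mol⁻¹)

Φ = 0.021

Product: 1.53×10¹⁷ / 6.022×10²³ = 2.541×10⁻⁷ mol.
Moles of photons: 7.36×10¹⁸ / 6.022×10²³ = 1.222×10⁻⁵ mol.
Φ = 2.541×10⁻⁷ mol / 1.222×10⁻⁵ mol photons = 0.021.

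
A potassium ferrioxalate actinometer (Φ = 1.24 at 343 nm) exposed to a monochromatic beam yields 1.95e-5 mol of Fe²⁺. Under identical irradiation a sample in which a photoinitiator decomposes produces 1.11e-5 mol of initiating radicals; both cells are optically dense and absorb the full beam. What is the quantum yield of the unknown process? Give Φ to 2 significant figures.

Φ = 0.71

Photons absorbed by the actinometer: 1.95e-5 / 1.24 = 1.573e-5 mol.
Φ(unknown) = 1.11e-5 / 1.573e-5 = 0.71.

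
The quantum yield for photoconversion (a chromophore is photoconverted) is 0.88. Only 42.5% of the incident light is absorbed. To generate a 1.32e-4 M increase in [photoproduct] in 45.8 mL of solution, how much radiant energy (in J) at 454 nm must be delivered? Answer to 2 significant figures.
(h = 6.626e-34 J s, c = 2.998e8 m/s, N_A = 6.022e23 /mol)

4.3 J

Product: (1.32e-4 M)(0.0458 L) = 6.046e-6 mol.
Photons that must be absorbed: 6.046e-6 / 0.88 = 6.870e-6 mol.
Incident photons needed: 6.870e-6 / 0.425 = 1.616e-5 mol.
Photon energy: hc/λ = 4.375e-19 J; per mole, 2.635e5 J mol⁻¹.
Energy required: 1.616e-5 × 2.635e5 = 4.3 J.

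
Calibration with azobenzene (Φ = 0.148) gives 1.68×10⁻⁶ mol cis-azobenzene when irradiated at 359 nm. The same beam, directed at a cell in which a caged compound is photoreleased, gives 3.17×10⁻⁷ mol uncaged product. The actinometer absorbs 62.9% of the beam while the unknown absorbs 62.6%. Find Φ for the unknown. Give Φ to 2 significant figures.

Φ = 0.028

Photons absorbed by the actinometer: 1.68×10⁻⁶ / 0.148 = 1.135×10⁻⁵ mol.
Incident flux: 1.135×10⁻⁵ / 0.629 = 1.804×10⁻⁵ einstein.
Absorbed by unknown: 0.626 × 1.804×10⁻⁵ = 1.129×10⁻⁵ mol.
Φ(unknown) = 3.17×10⁻⁷ / 1.129×10⁻⁵ = 0.028.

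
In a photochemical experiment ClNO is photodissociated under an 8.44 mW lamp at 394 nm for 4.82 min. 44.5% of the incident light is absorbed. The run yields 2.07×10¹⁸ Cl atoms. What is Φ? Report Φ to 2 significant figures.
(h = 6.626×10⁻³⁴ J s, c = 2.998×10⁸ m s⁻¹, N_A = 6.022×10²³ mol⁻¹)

Product: 2.07×10¹⁸ / 6.022×10²³ = 3.437×10⁻⁶ mol.
Photon energy at 394 nm: hc/λ = (6.626×10⁻³⁴)(2.998×10⁸)/(394×10⁻⁹) = 5.042×10⁻¹⁹ J.
Energy delivered: (8.44 mW)(289.2 s) = 2.441 J.
Photons incident: 2.441 / 5.042×10⁻¹⁹ = 4.841×10¹⁸, i.e. 4.841×10¹⁸/6.022×10²³ = 8.039×10⁻⁶ mol.
Photons absorbed: 0.445 × 8.039×10⁻⁶ = 3.577×10⁻⁶ mol.
Φ = 3.437×10⁻⁶ mol / 3.577×10⁻⁶ mol photons = 0.96.

Φ = 0.96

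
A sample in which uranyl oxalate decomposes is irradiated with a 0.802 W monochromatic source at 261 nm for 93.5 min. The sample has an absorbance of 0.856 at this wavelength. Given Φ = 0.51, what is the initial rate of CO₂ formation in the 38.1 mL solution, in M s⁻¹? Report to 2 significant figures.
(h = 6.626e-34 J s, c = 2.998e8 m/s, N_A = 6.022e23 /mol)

2.0e-5 M s⁻¹

Photon energy at 261 nm: hc/λ = (6.626e-34)(2.998e8)/(261e-9) = 7.611e-19 J.
Energy delivered: (0.802 W)(5610 s) = 4499 J.
Photons incident: 4499 / 7.611e-19 = 5.911e21, i.e. 5.911e21/6.022e23 = 0.009816 mol.
Fraction absorbed: 1 − 10^(−0.856) = 0.8607.
Photons absorbed: 0.8607 × 0.009816 = 0.008449 mol.
Product formed: 0.51 × 0.008449 = 0.004309 mol.
Rate: 0.004309 mol / (5610 s × 0.0381 L) = 2.0e-5 M s⁻¹.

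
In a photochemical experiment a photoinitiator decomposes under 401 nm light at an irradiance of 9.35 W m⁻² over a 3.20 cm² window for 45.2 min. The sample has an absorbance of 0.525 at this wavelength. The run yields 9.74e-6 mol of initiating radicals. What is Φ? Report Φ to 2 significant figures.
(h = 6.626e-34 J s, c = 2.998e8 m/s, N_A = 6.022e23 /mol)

Photon energy at 401 nm: hc/λ = (6.626e-34)(2.998e8)/(401e-9) = 4.954e-19 J.
Energy delivered: (9.35 W m⁻²)(3.20e-4 m²)(2712 s) = 8.114 J.
Photons incident: 8.114 / 4.954e-19 = 1.638e19, i.e. 1.638e19/6.022e23 = 2.720e-5 mol.
Fraction absorbed: 1 − 10^(−0.525) = 0.7015.
Photons absorbed: 0.7015 × 2.720e-5 = 1.908e-5 mol.
Φ = 9.74e-6 mol / 1.908e-5 mol photons = 0.51.

Φ = 0.51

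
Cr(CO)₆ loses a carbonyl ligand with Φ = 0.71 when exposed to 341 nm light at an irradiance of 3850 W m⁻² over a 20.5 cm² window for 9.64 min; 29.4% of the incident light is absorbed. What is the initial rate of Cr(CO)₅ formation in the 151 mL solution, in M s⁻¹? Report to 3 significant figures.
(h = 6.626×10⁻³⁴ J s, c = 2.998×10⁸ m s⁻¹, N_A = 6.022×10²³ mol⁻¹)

Photon energy at 341 nm: hc/λ = (6.626×10⁻³⁴)(2.998×10⁸)/(341×10⁻⁹) = 5.825×10⁻¹⁹ J.
Energy delivered: (3850 W m⁻²)(20.5×10⁻⁴ m²)(578.4 s) = 4565 J.
Photons incident: 4565 / 5.825×10⁻¹⁹ = 7.837×10²¹, i.e. 7.837×10²¹/6.022×10²³ = 0.01301 mol.
Photons absorbed: 0.294 × 0.01301 = 0.003825 mol.
Product formed: 0.71 × 0.003825 = 0.002716 mol.
Rate: 0.002716 mol / (578.4 s × 0.151 L) = 3.11×10⁻⁵ M s⁻¹.

3.11×10⁻⁵ M s⁻¹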